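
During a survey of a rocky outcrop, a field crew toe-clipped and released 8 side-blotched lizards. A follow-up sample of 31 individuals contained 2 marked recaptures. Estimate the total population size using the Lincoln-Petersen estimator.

N = 124

Lincoln-Petersen assumes M/N = R/C, so N = M·C / R.
N = (8 × 31) / 2 = 248 / 2 = 124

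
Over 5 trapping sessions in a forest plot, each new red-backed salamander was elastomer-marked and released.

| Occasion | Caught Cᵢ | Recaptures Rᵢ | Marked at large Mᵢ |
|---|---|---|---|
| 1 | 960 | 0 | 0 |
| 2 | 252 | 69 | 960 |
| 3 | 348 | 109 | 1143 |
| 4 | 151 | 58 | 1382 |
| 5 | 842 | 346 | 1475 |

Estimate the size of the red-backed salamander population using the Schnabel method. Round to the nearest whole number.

Σ MᵢCᵢ = 0·960 + 960·252 + 1143·348 + 1382·151 + 1475·842 = 0 + 241920 + 397764 + 208682 + 1241950 = 2090316
Σ Rᵢ = 0 + 69 + 109 + 58 + 346 = 582
N̂ = 2090316 / 582 ≈ 3591.6 → 3592

N ≈ 3592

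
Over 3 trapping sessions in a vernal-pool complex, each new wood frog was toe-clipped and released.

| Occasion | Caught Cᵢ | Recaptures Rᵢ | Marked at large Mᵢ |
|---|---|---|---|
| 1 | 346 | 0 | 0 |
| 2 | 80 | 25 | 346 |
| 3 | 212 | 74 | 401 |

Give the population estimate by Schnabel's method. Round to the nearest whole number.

N ≈ 1138

Σ MᵢCᵢ = 0·346 + 346·80 + 401·212 = 0 + 27680 + 85012 = 112692
Σ Rᵢ = 0 + 25 + 74 = 99
N̂ = 112692 / 99 ≈ 1138.3 → 1138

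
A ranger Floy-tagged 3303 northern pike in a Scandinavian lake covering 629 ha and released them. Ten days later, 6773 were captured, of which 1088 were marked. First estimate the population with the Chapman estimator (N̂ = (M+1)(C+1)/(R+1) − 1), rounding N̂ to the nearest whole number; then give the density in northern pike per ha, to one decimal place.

density ≈ 32.7 northern pike per ha

N̂ = 3304·6774/1089 − 1 = 22381296/1089 − 1 ≈ 20551.2 → 20551
Density = N̂ / area = 20551 / 629 ≈ 32.67 → 32.7 per ha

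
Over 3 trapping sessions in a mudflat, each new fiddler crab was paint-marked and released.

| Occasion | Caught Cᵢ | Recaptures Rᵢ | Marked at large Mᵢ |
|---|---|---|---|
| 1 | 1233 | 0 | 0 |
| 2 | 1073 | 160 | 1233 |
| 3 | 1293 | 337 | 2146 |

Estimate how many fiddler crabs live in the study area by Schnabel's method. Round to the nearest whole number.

N ≈ 8245

Σ MᵢCᵢ = 0·1233 + 1233·1073 + 2146·1293 = 0 + 1323009 + 2774778 = 4097787
Σ Rᵢ = 0 + 160 + 337 = 497
N̂ = 4097787 / 497 ≈ 8245.0 → 8245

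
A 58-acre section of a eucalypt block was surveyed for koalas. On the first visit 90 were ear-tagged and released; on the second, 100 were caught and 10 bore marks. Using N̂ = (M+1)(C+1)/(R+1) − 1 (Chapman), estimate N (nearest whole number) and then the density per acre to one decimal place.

N̂ = 91·101/11 − 1 = 9191/11 − 1 ≈ 834.5 → 835
Density = N̂ / area = 835 / 58 ≈ 14.40 → 14.4 per acre

density ≈ 14.4 koalas per acre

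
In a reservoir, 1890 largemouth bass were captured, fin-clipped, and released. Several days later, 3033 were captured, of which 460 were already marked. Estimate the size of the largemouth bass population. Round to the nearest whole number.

N = (1890 × 3033) / 460 = 5732370 / 460 ≈ 12461.7 → 12462

N ≈ 12,462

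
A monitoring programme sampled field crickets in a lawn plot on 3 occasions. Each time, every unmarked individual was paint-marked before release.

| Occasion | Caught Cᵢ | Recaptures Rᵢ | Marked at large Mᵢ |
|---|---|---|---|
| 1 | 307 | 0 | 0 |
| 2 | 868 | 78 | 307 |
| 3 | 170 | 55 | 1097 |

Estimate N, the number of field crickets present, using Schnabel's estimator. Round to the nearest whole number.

Σ MᵢCᵢ = 0·307 + 307·868 + 1097·170 = 0 + 266476 + 186490 = 452966
Σ Rᵢ = 0 + 78 + 55 = 133
N̂ = 452966 / 133 ≈ 3405.8 → 3406

N ≈ 3406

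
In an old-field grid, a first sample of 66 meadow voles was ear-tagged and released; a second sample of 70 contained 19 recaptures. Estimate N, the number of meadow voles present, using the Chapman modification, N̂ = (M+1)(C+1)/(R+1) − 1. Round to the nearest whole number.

N ≈ 237

N̂ = (66+1)(70+1)/(19+1) − 1 = 67·71/20 − 1
= 4757/20 − 1 ≈ 237.8 − 1 ≈ 236.8 → 237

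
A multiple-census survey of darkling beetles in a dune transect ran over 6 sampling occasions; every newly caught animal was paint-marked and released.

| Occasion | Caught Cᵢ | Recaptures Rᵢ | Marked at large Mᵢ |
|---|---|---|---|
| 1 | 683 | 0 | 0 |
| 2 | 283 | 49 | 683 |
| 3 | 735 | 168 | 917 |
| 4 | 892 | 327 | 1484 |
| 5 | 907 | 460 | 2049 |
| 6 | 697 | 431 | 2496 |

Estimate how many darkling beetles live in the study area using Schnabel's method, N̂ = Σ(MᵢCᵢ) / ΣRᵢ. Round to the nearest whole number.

N ≈ 4034

Σ MᵢCᵢ = 0·683 + 683·283 + 917·735 + 1484·892 + 2049·907 + 2496·697 = 0 + 193289 + 673995 + 1323728 + 1858443 + 1739712 = 5789167
Σ Rᵢ = 0 + 49 + 168 + 327 + 460 + 431 = 1435
N̂ = 5789167 / 1435 ≈ 4034.3 → 4034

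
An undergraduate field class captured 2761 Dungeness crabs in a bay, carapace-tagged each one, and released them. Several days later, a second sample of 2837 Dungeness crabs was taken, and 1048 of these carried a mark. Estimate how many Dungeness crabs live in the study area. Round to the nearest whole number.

N ≈ 7474

The marked fraction in the recapture sample should equal the marked fraction in the population: 1048/2837 = 2761/N.
N = (2761 × 2837) / 1048 = 7832957 / 1048 ≈ 7474.2 → 7474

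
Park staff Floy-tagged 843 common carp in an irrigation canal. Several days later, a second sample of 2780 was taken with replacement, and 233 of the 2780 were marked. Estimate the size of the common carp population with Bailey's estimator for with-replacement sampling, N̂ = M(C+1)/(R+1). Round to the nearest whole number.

N̂ = 843·(2780+1)/(233+1) = 843·2781/234 = 2344383/234 ≈ 10018.7 → 10019

N ≈ 10,019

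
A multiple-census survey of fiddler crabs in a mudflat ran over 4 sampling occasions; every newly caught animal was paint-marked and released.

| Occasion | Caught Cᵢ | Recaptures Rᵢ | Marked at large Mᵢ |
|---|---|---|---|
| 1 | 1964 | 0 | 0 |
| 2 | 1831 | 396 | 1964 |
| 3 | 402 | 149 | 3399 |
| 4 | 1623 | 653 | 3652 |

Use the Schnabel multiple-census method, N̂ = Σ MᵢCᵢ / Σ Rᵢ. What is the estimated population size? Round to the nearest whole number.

N ≈ 9090

Σ MᵢCᵢ = 0·1964 + 1964·1831 + 3399·402 + 3652·1623 = 0 + 3596084 + 1366398 + 5927196 = 10889678
Σ Rᵢ = 0 + 396 + 149 + 653 = 1198
N̂ = 10889678 / 1198 ≈ 9089.9 → 9090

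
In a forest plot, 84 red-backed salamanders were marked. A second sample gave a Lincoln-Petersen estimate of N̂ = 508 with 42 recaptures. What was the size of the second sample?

From N = M·C/R: C = N·R / M = 508·42 / 84 = 21336 / 84 = 254.

C = 254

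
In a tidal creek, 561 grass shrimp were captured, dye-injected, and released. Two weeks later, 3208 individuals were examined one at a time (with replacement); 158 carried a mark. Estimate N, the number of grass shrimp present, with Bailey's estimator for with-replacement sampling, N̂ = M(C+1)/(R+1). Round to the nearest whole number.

N ≈ 11,322

N̂ = 561·(3208+1)/(158+1) = 561·3209/159 = 1800249/159 ≈ 11322.3 → 11322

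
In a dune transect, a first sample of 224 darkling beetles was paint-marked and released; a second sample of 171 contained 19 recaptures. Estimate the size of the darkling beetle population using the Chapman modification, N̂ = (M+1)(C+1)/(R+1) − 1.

N = 1934

N̂ = (224+1)(171+1)/(19+1) − 1 = 225·172/20 − 1
= 38700/20 − 1 = 1935 − 1 = 1934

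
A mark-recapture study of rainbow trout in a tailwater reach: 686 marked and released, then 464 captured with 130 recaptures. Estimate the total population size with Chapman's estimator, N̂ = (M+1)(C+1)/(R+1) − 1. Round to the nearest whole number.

N̂ = (686+1)(464+1)/(130+1) − 1 = 687·465/131 − 1
= 319455/131 − 1 ≈ 2438.6 − 1 ≈ 2437.6 → 2438

N ≈ 2438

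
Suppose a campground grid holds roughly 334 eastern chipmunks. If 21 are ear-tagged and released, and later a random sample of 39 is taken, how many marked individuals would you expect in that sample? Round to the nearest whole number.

The marked fraction of the population is 21/334, so in a sample of 39 expect C·(M/N) marked.
E[R] = 21 × 39 / 334 = 819 / 334 ≈ 2.45 → 2

expected recaptures ≈ 2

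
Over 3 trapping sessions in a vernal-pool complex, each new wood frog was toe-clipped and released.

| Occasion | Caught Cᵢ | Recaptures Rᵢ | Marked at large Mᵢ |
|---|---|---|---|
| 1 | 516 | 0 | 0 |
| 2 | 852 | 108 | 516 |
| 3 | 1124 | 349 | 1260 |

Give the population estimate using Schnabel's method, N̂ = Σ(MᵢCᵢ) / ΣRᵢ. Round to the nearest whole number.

N ≈ 4061

Σ MᵢCᵢ = 0·516 + 516·852 + 1260·1124 = 0 + 439632 + 1416240 = 1855872
Σ Rᵢ = 0 + 108 + 349 = 457
N̂ = 1855872 / 457 ≈ 4061.0 → 4061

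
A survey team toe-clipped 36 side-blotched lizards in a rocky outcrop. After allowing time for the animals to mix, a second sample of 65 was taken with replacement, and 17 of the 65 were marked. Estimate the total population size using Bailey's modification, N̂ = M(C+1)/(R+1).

N̂ = 36·(65+1)/(17+1) = 36·66/18 = 2376/18 = 132

N = 132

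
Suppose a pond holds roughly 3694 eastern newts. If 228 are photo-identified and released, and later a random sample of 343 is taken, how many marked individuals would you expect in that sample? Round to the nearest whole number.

expected recaptures ≈ 21

Expected recaptures E[R] = M·C / N.
E[R] = 228 × 343 / 3694 = 78204 / 3694 ≈ 21.2 → 21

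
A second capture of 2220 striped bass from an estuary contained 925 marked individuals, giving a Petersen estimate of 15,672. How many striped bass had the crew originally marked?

M = 6530

From N = M·C/R: M = N·R / C = 15672·925 / 2220 = 14496600 / 2220 = 6530.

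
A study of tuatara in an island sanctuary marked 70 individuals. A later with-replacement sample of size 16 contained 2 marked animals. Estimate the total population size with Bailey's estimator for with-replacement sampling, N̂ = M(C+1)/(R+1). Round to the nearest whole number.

N̂ = 70·(16+1)/(2+1) = 70·17/3 = 1190/3 ≈ 396.7 → 397

N ≈ 397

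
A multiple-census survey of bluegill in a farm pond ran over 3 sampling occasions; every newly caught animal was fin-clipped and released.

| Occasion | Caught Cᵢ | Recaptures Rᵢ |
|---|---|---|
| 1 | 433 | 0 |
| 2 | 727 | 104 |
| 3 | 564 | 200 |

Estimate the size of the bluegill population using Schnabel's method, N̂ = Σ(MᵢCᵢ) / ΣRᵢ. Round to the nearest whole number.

Marked at large before each occasion: Mᵢ = Σⱼ<ᵢ (Cⱼ − Rⱼ) → M1=0, M2=433, M3=1056
Σ MᵢCᵢ = 0·433 + 433·727 + 1056·564 = 0 + 314791 + 595584 = 910375
Σ Rᵢ = 0 + 104 + 200 = 304
N̂ = 910375 / 304 ≈ 2994.7 → 2995

N ≈ 2995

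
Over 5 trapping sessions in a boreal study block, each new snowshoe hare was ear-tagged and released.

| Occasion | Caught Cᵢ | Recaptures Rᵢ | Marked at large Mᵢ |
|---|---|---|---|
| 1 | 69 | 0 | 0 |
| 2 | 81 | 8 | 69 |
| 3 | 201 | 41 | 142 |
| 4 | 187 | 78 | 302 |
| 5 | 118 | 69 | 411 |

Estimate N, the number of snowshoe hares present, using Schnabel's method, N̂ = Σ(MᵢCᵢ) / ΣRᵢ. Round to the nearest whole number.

N ≈ 710

Σ MᵢCᵢ = 0·69 + 69·81 + 142·201 + 302·187 + 411·118 = 0 + 5589 + 28542 + 56474 + 48498 = 139103
Σ Rᵢ = 0 + 8 + 41 + 78 + 69 = 196
N̂ = 139103 / 196 ≈ 709.7 → 710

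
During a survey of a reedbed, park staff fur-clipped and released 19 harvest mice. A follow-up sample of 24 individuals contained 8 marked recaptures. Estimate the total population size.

The marked fraction in the recapture sample should equal the marked fraction in the population: 8/24 = 19/N.
N = (19 × 24) / 8 = 456 / 8 = 57

N = 57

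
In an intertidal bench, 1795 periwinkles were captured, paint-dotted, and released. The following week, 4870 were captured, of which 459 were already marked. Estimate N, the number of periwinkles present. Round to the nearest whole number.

Lincoln-Petersen assumes M/N = R/C, so N = M·C / R.
N = (1795 × 4870) / 459 = 8741650 / 459 ≈ 19045.0 → 19045

N ≈ 19,045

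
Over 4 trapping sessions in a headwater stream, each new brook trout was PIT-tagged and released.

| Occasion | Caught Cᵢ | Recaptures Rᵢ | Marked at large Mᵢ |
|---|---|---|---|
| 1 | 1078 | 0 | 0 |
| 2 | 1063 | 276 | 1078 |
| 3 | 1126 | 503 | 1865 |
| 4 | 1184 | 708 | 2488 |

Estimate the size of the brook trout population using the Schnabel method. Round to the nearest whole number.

Σ MᵢCᵢ = 0·1078 + 1078·1063 + 1865·1126 + 2488·1184 = 0 + 1145914 + 2099990 + 2945792 = 6191696
Σ Rᵢ = 0 + 276 + 503 + 708 = 1487
N̂ = 6191696 / 1487 ≈ 4163.9 → 4164

N ≈ 4164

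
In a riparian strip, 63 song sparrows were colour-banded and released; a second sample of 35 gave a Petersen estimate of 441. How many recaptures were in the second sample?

From N = M·C/R: R = M·C / N = 63·35 / 441 = 2205 / 441 = 5.

R = 5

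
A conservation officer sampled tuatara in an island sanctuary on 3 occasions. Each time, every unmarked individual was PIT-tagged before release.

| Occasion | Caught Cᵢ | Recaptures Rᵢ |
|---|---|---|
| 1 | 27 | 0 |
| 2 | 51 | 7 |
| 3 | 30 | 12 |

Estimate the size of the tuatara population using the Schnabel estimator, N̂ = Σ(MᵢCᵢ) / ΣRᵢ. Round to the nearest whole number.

N ≈ 185

Marked at large before each occasion: Mᵢ = Σⱼ<ᵢ (Cⱼ − Rⱼ) → M1=0, M2=27, M3=71
Σ MᵢCᵢ = 0·27 + 27·51 + 71·30 = 0 + 1377 + 2130 = 3507
Σ Rᵢ = 0 + 7 + 12 = 19
N̂ = 3507 / 19 ≈ 184.6 → 185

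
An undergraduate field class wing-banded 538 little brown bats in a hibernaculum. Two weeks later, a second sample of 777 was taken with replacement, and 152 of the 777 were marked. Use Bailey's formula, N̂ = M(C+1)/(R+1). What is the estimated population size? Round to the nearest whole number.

N ≈ 2736

N̂ = 538·(777+1)/(152+1) = 538·778/153 = 418564/153 ≈ 2735.7 → 2736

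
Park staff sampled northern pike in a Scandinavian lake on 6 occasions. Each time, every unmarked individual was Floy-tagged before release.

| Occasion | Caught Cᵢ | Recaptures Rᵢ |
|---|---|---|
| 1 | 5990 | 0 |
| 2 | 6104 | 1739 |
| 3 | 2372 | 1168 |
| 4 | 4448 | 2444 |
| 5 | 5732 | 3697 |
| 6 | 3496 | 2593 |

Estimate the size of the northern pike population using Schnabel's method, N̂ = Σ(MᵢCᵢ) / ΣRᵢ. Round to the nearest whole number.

N ≈ 21,030

Marked at large before each occasion: Mᵢ = Σⱼ<ᵢ (Cⱼ − Rⱼ) → M1=0, M2=5990, M3=10355, M4=11559, M5=13563, M6=15598
Σ MᵢCᵢ = 0·5990 + 5990·6104 + 10355·2372 + 11559·4448 + 13563·5732 + 15598·3496 = 0 + 36562960 + 24562060 + 51414432 + 77743116 + 54530608 = 244813176
Σ Rᵢ = 0 + 1739 + 1168 + 2444 + 3697 + 2593 = 11641
N̂ = 244813176 / 11641 ≈ 21030.3 → 21030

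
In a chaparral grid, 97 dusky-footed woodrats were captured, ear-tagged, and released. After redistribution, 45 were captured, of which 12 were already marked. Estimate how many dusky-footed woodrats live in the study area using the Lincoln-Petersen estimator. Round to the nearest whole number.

Lincoln-Petersen assumes M/N = R/C, so N = M·C / R.
N = (97 × 45) / 12 = 4365 / 12 ≈ 363.8 → 364

N ≈ 364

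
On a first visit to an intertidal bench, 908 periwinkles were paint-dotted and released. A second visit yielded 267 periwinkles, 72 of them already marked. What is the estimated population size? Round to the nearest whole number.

N ≈ 3367

N = (908 × 267) / 72 = 242436 / 72 ≈ 3367.2 → 3367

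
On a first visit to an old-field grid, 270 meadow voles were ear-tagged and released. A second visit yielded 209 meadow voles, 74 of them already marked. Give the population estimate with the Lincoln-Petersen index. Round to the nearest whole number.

Lincoln-Petersen assumes M/N = R/C, so N = M·C / R.
N = (270 × 209) / 74 = 56430 / 74 ≈ 762.6 → 763

N ≈ 763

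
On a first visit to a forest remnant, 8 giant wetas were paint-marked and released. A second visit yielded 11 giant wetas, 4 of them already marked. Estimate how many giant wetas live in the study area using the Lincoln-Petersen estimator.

N = 22

The marked fraction in the recapture sample should equal the marked fraction in the population: 4/11 = 8/N.
N = (8 × 11) / 4 = 88 / 4 = 22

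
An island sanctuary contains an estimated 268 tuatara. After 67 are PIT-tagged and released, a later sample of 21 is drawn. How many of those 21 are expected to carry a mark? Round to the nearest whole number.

expected recaptures ≈ 5

Expected recaptures E[R] = M·C / N.
E[R] = 67 × 21 / 268 = 1407 / 268 ≈ 5.2 → 5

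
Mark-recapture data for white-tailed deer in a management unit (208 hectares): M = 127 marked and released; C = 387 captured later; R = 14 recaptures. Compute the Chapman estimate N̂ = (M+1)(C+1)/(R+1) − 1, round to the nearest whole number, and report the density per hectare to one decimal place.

density ≈ 15.9 white-tailed deer per hectare

N̂ = 128·388/15 − 1 = 49664/15 − 1 ≈ 3309.9 → 3310
Density = N̂ / area = 3310 / 208 ≈ 15.91 → 15.9 per hectare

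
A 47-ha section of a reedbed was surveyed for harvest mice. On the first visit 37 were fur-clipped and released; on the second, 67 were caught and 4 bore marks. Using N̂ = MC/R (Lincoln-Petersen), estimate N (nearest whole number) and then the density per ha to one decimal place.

density ≈ 13.2 harvest mice per ha

N̂ = 37·67/4 = 2479/4 ≈ 619.8 → 620
Density = N̂ / area = 620 / 47 ≈ 13.19 → 13.2 per ha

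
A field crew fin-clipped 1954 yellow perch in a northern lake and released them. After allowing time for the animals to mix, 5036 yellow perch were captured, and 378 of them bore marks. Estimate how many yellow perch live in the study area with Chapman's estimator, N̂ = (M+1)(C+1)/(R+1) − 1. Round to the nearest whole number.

N̂ = (1954+1)(5036+1)/(378+1) − 1 = 1955·5037/379 − 1
= 9847335/379 − 1 ≈ 25982.4 − 1 ≈ 25981.4 → 25981

N ≈ 25,981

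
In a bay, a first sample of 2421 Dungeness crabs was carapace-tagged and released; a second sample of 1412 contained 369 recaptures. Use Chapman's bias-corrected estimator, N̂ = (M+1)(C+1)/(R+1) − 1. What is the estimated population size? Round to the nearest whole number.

N̂ = (2421+1)(1412+1)/(369+1) − 1 = 2422·1413/370 − 1
= 3422286/370 − 1 ≈ 9249.4 − 1 ≈ 9248.4 → 9248

N ≈ 9248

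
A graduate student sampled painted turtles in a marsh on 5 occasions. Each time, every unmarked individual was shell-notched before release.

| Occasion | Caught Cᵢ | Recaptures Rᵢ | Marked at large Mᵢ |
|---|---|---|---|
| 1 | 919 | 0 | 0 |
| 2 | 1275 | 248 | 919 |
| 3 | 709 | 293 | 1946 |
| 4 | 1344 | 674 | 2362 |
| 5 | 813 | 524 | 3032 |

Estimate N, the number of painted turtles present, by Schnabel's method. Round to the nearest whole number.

Σ MᵢCᵢ = 0·919 + 919·1275 + 1946·709 + 2362·1344 + 3032·813 = 0 + 1171725 + 1379714 + 3174528 + 2465016 = 8190983
Σ Rᵢ = 0 + 248 + 293 + 674 + 524 = 1739
N̂ = 8190983 / 1739 ≈ 4710.2 → 4710

N ≈ 4710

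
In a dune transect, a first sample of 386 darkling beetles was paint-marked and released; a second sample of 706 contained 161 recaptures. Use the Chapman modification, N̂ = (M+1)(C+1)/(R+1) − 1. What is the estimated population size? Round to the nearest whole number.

N̂ = (386+1)(706+1)/(161+1) − 1 = 387·707/162 − 1
= 273609/162 − 1 ≈ 1688.9 − 1 ≈ 1687.9 → 1688

N ≈ 1688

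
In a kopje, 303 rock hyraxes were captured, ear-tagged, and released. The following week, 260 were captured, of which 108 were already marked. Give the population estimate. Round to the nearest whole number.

N = (303 × 260) / 108 = 78780 / 108 ≈ 729.4 → 729

N ≈ 729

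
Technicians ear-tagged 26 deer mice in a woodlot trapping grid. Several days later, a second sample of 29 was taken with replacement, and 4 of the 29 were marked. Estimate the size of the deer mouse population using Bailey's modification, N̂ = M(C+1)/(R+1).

N = 156

N̂ = 26·(29+1)/(4+1) = 26·30/5 = 780/5 = 156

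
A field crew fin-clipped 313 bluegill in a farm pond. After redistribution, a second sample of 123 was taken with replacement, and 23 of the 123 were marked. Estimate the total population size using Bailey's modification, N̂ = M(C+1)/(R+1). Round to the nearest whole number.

N̂ = 313·(123+1)/(23+1) = 313·124/24 = 38812/24 ≈ 1617.2 → 1617

N ≈ 1617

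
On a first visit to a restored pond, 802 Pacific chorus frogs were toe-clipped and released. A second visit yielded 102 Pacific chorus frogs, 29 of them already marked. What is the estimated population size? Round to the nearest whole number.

N ≈ 2821

Lincoln-Petersen assumes M/N = R/C, so N = M·C / R.
N = (802 × 102) / 29 = 81804 / 29 ≈ 2820.8 → 2821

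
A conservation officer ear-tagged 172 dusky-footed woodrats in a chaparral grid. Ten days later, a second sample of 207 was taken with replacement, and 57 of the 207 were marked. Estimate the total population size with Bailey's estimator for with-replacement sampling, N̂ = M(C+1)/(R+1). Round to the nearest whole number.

N̂ = 172·(207+1)/(57+1) = 172·208/58 = 35776/58 ≈ 616.8 → 617

N ≈ 617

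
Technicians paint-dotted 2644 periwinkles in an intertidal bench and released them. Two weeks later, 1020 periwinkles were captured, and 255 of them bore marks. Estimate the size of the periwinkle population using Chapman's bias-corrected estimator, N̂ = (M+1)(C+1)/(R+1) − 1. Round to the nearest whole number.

N̂ = (2644+1)(1020+1)/(255+1) − 1 = 2645·1021/256 − 1
= 2700545/256 − 1 ≈ 10549.0 − 1 ≈ 10548.0 → 10548

N ≈ 10,548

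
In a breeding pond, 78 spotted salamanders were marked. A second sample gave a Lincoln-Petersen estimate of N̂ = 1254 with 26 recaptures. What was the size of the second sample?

From N = M·C/R: C = N·R / M = 1254·26 / 78 = 32604 / 78 = 418.

C = 418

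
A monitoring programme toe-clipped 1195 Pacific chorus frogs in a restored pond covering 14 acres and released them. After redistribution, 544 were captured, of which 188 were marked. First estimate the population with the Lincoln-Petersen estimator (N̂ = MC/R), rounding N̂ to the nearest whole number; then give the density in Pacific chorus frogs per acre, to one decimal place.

N̂ = 1195·544/188 = 650080/188 ≈ 3457.9 → 3458
Density = N̂ / area = 3458 / 14 = 247.0 per acre

density ≈ 247.0 Pacific chorus frogs per acre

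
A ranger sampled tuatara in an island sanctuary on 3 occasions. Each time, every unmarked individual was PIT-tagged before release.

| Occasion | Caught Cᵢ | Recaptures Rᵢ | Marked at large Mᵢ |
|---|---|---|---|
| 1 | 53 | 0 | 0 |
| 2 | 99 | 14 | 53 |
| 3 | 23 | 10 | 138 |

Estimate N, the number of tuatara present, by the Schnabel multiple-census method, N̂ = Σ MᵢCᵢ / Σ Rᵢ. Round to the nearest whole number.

Σ MᵢCᵢ = 0·53 + 53·99 + 138·23 = 0 + 5247 + 3174 = 8421
Σ Rᵢ = 0 + 14 + 10 = 24
N̂ = 8421 / 24 ≈ 350.9 → 351

N ≈ 351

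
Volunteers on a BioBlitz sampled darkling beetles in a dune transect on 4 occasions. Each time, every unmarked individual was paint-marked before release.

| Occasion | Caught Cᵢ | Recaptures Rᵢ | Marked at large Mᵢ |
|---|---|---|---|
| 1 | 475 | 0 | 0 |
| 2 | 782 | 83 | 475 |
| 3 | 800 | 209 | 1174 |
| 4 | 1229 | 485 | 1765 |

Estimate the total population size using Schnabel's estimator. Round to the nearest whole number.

N ≈ 4479

Σ MᵢCᵢ = 0·475 + 475·782 + 1174·800 + 1765·1229 = 0 + 371450 + 939200 + 2169185 = 3479835
Σ Rᵢ = 0 + 83 + 209 + 485 = 777
N̂ = 3479835 / 777 ≈ 4478.6 → 4479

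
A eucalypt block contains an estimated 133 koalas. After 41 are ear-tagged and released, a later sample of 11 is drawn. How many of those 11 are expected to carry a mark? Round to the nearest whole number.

The marked fraction of the population is 41/133, so in a sample of 11 expect C·(M/N) marked.
E[R] = 41 × 11 / 133 = 451 / 133 ≈ 3.4 → 3

expected recaptures ≈ 3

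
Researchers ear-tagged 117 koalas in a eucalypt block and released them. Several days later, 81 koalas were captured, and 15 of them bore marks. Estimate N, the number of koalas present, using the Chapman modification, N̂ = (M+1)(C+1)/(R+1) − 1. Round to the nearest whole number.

N ≈ 604

N̂ = (117+1)(81+1)/(15+1) − 1 = 118·82/16 − 1
= 9676/16 − 1 ≈ 604.8 − 1 ≈ 603.8 → 604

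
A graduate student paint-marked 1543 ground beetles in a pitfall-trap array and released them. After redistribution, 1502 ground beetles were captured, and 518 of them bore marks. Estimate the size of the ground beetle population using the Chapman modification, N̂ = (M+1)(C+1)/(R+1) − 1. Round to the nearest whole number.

N ≈ 4470

N̂ = (1543+1)(1502+1)/(518+1) − 1 = 1544·1503/519 − 1
= 2320632/519 − 1 ≈ 4471.4 − 1 ≈ 4470.4 → 4470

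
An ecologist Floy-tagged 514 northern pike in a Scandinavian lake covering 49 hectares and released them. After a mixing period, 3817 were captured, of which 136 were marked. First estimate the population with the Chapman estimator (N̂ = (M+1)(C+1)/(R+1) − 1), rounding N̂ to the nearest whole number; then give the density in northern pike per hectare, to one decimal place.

N̂ = 515·3818/137 − 1 = 1966270/137 − 1 ≈ 14351.3 → 14351
Density = N̂ / area = 14351 / 49 ≈ 292.88 → 292.9 per hectare

density ≈ 292.9 northern pike per hectare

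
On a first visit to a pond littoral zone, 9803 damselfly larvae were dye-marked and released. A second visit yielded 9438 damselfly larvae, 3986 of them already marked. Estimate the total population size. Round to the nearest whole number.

N = (9803 × 9438) / 3986 = 92520714 / 3986 ≈ 23211.4 → 23211

N ≈ 23,211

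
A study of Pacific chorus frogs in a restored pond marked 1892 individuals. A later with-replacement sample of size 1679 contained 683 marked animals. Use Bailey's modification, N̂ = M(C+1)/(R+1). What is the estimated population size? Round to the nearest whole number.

N̂ = 1892·(1679+1)/(683+1) = 1892·1680/684 = 3178560/684 ≈ 4647.0 → 4647

N ≈ 4647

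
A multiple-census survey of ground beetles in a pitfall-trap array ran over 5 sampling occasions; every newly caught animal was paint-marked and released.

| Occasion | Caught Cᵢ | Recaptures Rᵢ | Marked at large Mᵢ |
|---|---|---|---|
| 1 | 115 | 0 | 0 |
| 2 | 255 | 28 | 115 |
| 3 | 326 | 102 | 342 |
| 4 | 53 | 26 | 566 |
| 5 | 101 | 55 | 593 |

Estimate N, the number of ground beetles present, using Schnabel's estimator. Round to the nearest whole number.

Σ MᵢCᵢ = 0·115 + 115·255 + 342·326 + 566·53 + 593·101 = 0 + 29325 + 111492 + 29998 + 59893 = 230708
Σ Rᵢ = 0 + 28 + 102 + 26 + 55 = 211
N̂ = 230708 / 211 ≈ 1093.4 → 1093

N ≈ 1093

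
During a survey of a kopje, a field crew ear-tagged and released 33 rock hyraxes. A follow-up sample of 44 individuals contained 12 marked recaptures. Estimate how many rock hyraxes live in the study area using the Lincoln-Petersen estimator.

The marked fraction in the recapture sample should equal the marked fraction in the population: 12/44 = 33/N.
N = (33 × 44) / 12 = 1452 / 12 = 121

N = 121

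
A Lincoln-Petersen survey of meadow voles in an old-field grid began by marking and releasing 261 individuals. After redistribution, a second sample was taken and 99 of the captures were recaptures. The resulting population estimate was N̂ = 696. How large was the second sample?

From N = M·C/R: C = N·R / M = 696·99 / 261 = 68904 / 261 = 264.

C = 264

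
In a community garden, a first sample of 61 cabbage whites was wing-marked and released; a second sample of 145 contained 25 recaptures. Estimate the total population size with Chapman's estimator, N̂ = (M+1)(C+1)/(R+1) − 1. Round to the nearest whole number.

N ≈ 347

N̂ = (61+1)(145+1)/(25+1) − 1 = 62·146/26 − 1
= 9052/26 − 1 ≈ 348.2 − 1 ≈ 347.2 → 347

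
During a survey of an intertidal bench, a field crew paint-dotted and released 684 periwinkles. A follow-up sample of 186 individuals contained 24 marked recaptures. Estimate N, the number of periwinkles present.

If marked individuals mix randomly, R/C ≈ M/N, giving N ≈ M·C/R.
N = (684 × 186) / 24 = 127224 / 24 = 5301

N = 5301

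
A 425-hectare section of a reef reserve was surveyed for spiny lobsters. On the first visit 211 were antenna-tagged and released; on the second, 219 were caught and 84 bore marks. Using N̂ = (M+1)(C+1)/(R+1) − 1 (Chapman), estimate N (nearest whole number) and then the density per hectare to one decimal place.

density ≈ 1.3 spiny lobsters per hectare

N̂ = 212·220/85 − 1 = 46640/85 − 1 ≈ 547.7 → 548
Density = N̂ / area = 548 / 425 ≈ 1.29 → 1.3 per hectare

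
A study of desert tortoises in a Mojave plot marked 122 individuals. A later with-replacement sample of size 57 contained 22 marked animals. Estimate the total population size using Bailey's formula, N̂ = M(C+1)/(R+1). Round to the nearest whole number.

N ≈ 308

N̂ = 122·(57+1)/(22+1) = 122·58/23 = 7076/23 ≈ 307.7 → 308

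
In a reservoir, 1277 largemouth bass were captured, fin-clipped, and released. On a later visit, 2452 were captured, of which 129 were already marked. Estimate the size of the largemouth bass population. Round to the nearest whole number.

N = (1277 × 2452) / 129 = 3131204 / 129 ≈ 24272.9 → 24273

N ≈ 24,273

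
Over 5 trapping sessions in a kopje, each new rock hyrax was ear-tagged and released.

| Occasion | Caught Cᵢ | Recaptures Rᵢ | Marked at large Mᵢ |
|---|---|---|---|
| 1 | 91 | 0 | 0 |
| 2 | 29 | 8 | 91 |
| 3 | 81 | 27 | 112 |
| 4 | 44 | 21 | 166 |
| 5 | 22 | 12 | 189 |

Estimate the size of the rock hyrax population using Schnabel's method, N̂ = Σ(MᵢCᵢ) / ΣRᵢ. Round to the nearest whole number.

N ≈ 341

Σ MᵢCᵢ = 0·91 + 91·29 + 112·81 + 166·44 + 189·22 = 0 + 2639 + 9072 + 7304 + 4158 = 23173
Σ Rᵢ = 0 + 8 + 27 + 21 + 12 = 68
N̂ = 23173 / 68 ≈ 340.8 → 341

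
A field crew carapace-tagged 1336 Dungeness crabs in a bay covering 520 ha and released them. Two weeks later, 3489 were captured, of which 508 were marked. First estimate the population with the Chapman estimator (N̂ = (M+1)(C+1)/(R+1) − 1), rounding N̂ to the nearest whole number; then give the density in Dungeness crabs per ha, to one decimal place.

N̂ = 1337·3490/509 − 1 = 4666130/509 − 1 ≈ 9166.2 → 9166
Density = N̂ / area = 9166 / 520 ≈ 17.63 → 17.6 per ha

density ≈ 17.6 Dungeness crabs per ha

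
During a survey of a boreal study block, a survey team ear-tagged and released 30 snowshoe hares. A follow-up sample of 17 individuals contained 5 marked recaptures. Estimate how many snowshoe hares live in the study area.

N = (30 × 17) / 5 = 510 / 5 = 102

N = 102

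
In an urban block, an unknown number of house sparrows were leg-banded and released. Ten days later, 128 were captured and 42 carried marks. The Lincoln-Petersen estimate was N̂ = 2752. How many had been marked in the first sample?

M = 903

From N = M·C/R: M = N·R / C = 2752·42 / 128 = 115584 / 128 = 903.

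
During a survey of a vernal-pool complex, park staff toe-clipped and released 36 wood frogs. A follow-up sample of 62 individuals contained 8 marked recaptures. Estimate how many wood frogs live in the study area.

N = (36 × 62) / 8 = 2232 / 8 = 279

N = 279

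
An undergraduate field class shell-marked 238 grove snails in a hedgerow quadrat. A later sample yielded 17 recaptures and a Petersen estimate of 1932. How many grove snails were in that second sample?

C = 138

From N = M·C/R: C = N·R / M = 1932·17 / 238 = 32844 / 238 = 138.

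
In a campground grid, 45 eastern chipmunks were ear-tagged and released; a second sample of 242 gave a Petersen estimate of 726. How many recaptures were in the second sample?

From N = M·C/R: R = M·C / N = 45·242 / 726 = 10890 / 726 = 15.

R = 15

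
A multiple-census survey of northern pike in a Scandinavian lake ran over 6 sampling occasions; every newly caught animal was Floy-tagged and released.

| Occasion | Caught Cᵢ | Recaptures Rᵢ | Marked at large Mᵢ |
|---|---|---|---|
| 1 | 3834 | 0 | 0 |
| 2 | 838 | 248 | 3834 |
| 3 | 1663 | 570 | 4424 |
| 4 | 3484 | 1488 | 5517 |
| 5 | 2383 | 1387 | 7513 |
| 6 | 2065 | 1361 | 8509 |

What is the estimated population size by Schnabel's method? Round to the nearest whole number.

Σ MᵢCᵢ = 0·3834 + 3834·838 + 4424·1663 + 5517·3484 + 7513·2383 + 8509·2065 = 0 + 3212892 + 7357112 + 19221228 + 17903479 + 17571085 = 65265796
Σ Rᵢ = 0 + 248 + 570 + 1488 + 1387 + 1361 = 5054
N̂ = 65265796 / 5054 ≈ 12913.7 → 12914

N ≈ 12,914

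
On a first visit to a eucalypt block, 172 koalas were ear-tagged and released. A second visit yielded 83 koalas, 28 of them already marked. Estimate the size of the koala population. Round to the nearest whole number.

The marked fraction in the recapture sample should equal the marked fraction in the population: 28/83 = 172/N.
N = (172 × 83) / 28 = 14276 / 28 ≈ 509.9 → 510

N ≈ 510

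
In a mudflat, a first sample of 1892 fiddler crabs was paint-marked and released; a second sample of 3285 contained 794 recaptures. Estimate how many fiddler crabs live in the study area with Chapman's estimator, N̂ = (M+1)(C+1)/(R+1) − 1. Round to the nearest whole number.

N ≈ 7823

N̂ = (1892+1)(3285+1)/(794+1) − 1 = 1893·3286/795 − 1
= 6220398/795 − 1 ≈ 7824.4 − 1 ≈ 7823.4 → 7823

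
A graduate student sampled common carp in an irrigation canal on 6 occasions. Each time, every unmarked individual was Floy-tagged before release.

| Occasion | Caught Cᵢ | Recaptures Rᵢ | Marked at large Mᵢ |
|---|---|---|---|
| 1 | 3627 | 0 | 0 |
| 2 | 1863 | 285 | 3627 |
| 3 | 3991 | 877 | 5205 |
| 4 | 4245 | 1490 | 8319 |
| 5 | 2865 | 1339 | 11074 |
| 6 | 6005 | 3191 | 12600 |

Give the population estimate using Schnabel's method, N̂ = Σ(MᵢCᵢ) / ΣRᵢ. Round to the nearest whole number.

N ≈ 23,703

Σ MᵢCᵢ = 0·3627 + 3627·1863 + 5205·3991 + 8319·4245 + 11074·2865 + 12600·6005 = 0 + 6757101 + 20773155 + 35314155 + 31727010 + 75663000 = 170234421
Σ Rᵢ = 0 + 285 + 877 + 1490 + 1339 + 3191 = 7182
N̂ = 170234421 / 7182 ≈ 23702.9 → 23703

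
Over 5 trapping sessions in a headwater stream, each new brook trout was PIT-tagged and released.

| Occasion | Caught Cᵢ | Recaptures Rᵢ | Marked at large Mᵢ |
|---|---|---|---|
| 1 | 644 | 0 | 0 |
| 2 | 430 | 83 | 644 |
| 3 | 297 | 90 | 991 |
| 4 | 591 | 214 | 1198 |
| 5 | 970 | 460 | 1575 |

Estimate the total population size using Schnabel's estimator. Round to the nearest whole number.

N ≈ 3314

Σ MᵢCᵢ = 0·644 + 644·430 + 991·297 + 1198·591 + 1575·970 = 0 + 276920 + 294327 + 708018 + 1527750 = 2807015
Σ Rᵢ = 0 + 83 + 90 + 214 + 460 = 847
N̂ = 2807015 / 847 ≈ 3314.1 → 3314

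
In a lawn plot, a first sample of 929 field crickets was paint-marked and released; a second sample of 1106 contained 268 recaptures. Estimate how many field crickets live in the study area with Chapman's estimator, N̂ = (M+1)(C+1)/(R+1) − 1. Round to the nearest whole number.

N ≈ 3826

N̂ = (929+1)(1106+1)/(268+1) − 1 = 930·1107/269 − 1
= 1029510/269 − 1 ≈ 3827.2 − 1 ≈ 3826.2 → 3826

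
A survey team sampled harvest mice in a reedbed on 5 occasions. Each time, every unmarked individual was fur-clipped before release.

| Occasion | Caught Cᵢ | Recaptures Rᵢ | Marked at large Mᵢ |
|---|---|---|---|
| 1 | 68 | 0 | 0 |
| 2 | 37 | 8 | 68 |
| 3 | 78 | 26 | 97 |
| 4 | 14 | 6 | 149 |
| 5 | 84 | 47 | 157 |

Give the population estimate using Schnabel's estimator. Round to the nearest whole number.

N ≈ 291

Σ MᵢCᵢ = 0·68 + 68·37 + 97·78 + 149·14 + 157·84 = 0 + 2516 + 7566 + 2086 + 13188 = 25356
Σ Rᵢ = 0 + 8 + 26 + 6 + 47 = 87
N̂ = 25356 / 87 ≈ 291.4 → 291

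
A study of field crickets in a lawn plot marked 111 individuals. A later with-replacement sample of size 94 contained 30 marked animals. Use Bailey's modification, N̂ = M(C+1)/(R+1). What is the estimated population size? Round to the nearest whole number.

N̂ = 111·(94+1)/(30+1) = 111·95/31 = 10545/31 ≈ 340.2 → 340

N ≈ 340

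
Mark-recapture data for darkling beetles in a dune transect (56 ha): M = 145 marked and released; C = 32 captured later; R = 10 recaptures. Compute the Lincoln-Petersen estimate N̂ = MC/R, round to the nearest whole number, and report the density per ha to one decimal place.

N̂ = 145·32/10 = 4640/10 = 464
Density = N̂ / area = 464 / 56 ≈ 8.29 → 8.3 per ha

density ≈ 8.3 darkling beetles per ha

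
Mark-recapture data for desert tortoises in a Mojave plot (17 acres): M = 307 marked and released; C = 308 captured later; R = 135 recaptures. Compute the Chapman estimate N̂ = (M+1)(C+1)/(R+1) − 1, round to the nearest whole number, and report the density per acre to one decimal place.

density ≈ 41.1 desert tortoises per acre

N̂ = 308·309/136 − 1 = 95172/136 − 1 ≈ 698.8 → 699
Density = N̂ / area = 699 / 17 ≈ 41.12 → 41.1 per acre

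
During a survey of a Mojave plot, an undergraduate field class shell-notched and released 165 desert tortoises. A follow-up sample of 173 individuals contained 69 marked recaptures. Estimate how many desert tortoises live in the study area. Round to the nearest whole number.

N = (165 × 173) / 69 = 28545 / 69 ≈ 413.7 → 414

N ≈ 414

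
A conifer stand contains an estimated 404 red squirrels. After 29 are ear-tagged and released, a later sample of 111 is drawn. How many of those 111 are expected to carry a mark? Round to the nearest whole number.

expected recaptures ≈ 8

Expected recaptures E[R] = M·C / N.
E[R] = 29 × 111 / 404 = 3219 / 404 ≈ 8.0 → 8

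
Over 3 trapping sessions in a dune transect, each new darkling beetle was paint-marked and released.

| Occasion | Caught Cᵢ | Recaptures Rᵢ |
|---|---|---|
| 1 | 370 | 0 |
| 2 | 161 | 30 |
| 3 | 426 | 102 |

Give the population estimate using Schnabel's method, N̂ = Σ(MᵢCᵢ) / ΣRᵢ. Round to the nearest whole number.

N ≈ 2068

Marked at large before each occasion: Mᵢ = Σⱼ<ᵢ (Cⱼ − Rⱼ) → M1=0, M2=370, M3=501
Σ MᵢCᵢ = 0·370 + 370·161 + 501·426 = 0 + 59570 + 213426 = 272996
Σ Rᵢ = 0 + 30 + 102 = 132
N̂ = 272996 / 132 ≈ 2068.2 → 2068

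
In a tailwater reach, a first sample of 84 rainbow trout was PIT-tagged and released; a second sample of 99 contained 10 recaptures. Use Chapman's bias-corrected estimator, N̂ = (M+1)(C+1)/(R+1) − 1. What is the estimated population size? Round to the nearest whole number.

N ≈ 772

N̂ = (84+1)(99+1)/(10+1) − 1 = 85·100/11 − 1
= 8500/11 − 1 ≈ 772.7 − 1 ≈ 771.7 → 772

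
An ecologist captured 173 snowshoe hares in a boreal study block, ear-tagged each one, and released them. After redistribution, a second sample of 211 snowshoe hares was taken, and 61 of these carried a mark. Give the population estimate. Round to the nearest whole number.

N = (173 × 211) / 61 = 36503 / 61 ≈ 598.4 → 598

N ≈ 598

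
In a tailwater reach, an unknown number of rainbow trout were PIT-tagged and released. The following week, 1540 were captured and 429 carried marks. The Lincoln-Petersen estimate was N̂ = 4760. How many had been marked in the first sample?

M = 1326

From N = M·C/R: M = N·R / C = 4760·429 / 1540 = 2042040 / 1540 = 1326.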